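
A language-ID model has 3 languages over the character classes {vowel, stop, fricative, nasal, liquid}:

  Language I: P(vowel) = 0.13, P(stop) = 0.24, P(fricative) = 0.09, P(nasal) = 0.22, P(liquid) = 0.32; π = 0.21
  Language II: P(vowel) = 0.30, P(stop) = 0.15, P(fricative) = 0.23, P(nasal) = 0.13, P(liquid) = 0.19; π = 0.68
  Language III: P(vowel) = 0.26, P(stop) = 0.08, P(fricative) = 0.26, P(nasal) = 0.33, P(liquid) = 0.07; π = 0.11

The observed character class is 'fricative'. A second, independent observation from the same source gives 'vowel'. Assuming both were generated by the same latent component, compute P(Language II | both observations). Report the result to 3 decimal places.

Posterior ∝ prior × likelihood, so P(k | x) ∝ P(Z=k) f_k(x); normalise over all components.
Since both observations come from the same component, the likelihood for component k is f_k(x₁)·f_k(x₂).
  f_I = [0.09] × [0.13] = 0.0117
  f_II = [0.23] × [0.3] = 0.069
  f_III = [0.26] × [0.26] = 0.0676
Prior × likelihood for each component:
  P(Z=I)·f_I = 0.21 × 0.0117 = 0.002457
  P(Z=II)·f_II = 0.68 × 0.069 = 0.04692
  P(Z=III)·f_III = 0.11 × 0.0676 = 0.007436
Marginal: 0.002457 + 0.04692 + 0.007436 = 0.056813
P(Language II | x₁, x₂) ≈ 0.826

0.826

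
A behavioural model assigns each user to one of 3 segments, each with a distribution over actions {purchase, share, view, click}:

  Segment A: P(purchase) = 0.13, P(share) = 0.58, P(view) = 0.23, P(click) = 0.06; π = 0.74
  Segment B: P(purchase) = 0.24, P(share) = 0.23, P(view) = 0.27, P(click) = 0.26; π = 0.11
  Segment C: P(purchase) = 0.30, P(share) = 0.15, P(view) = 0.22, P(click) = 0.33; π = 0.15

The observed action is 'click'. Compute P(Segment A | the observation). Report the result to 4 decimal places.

0.3624

Apply Bayes' rule: the posterior for each component is proportional to its prior times its likelihood at x.
Categorical probabilities:
  L_A = P(click | comp) = 0.06
  L_B = P(click | comp) = 0.26
  L_C = P(click | comp) = 0.33
Unnormalised posteriors:
  π_A·L_A = 0.74 × 0.06 = 0.0444
  π_B·L_B = 0.11 × 0.26 = 0.0286
  π_C·L_C = 0.15 × 0.33 = 0.0495
Evidence: 0.0444 + 0.0286 + 0.0495 = 0.1225
So the posterior for Segment A is 0.0444 / 0.1225 ≈ 0.3624.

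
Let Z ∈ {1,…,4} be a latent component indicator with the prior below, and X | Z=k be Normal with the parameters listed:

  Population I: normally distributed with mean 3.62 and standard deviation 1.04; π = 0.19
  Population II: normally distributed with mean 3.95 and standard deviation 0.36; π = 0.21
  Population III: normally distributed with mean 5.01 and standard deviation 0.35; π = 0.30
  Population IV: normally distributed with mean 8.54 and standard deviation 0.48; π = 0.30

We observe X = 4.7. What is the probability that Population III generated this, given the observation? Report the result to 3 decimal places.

0.770

By Bayes' theorem, P(k | x) = π_k f_k(x) / Σ_j π_j f_j(x).
Component likelihoods at x = 4.7:
  L_I = 0.22372
  L_II = 0.126511
  L_III = 0.770003
  L_IV = 1.05256e-14
Multiply by the mixture weights:
  π_I·L_I = 0.19 × 0.22372 = 0.0425068
  π_II·L_II = 0.21 × 0.126511 = 0.0265673
  π_III·L_III = 0.30 × 0.770003 = 0.231001
  π_IV·L_IV = 0.30 × 1.05256e-14 = 3.15767e-15
Sum: 0.0425068 + 0.0265673 + 0.231001 + 3.15767e-15 = 0.300075
So the posterior for Population III is 0.231001 / 0.300075 ≈ 0.770.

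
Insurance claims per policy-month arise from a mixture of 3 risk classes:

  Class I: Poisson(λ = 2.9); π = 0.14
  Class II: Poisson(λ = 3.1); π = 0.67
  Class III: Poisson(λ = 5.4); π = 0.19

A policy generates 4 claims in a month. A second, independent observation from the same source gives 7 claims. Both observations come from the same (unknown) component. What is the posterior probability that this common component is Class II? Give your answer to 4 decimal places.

0.4120

Posterior ∝ prior × likelihood, so P(k | x) ∝ π_k f_k(x); normalise over all components.
Since both observations come from the same component, the likelihood for component k is f_k(x₁)·f_k(x₂).
  L_I = [0.162154] × [0.0188322] = 0.00305371
  L_II = [0.17335] × [0.0245917] = 0.00426296
  L_III = [0.16002] × [0.119987] = 0.0192004
Weight by the priors:
  π_I·L_I = 0.14 × 0.00305371 = 0.00042752
  π_II·L_II = 0.67 × 0.00426296 = 0.00285618
  π_III·L_III = 0.19 × 0.0192004 = 0.00364807
Normaliser: 0.00042752 + 0.00285618 + 0.00364807 = 0.00693177
P(Class II | data) ≈ 0.4120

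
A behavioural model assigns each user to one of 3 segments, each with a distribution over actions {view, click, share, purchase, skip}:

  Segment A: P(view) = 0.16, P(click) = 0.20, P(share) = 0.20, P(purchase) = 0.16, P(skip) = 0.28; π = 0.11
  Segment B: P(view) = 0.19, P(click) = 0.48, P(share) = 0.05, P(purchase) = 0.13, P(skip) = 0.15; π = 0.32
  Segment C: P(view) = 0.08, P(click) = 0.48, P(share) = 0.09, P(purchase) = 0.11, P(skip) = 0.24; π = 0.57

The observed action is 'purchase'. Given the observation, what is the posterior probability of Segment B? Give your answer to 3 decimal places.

0.341

Apply Bayes' rule: the posterior for each component is proportional to its prior times its likelihood at x.
Categorical probabilities:
  p_A = P(purchase | comp) = 0.16
  p_B = P(purchase | comp) = 0.13
  p_C = P(purchase | comp) = 0.11
Multiply by the mixture weights:
  P(Z=A)·p_A = 0.11 × 0.16 = 0.0176
  P(Z=B)·p_B = 0.32 × 0.13 = 0.0416
  P(Z=C)·p_C = 0.57 × 0.11 = 0.0627
Marginal: 0.0176 + 0.0416 + 0.0627 = 0.1219
P(Segment B | x) ≈ 0.341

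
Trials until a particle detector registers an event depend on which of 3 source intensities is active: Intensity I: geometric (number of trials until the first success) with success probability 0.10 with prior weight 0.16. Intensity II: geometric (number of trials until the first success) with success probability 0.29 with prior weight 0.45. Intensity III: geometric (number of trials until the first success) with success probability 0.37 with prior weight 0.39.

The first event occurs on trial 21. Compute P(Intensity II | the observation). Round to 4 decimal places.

0.0659

Posterior ∝ prior × likelihood, so P(k | x) ∝ P(Z=k) f_k(x); normalise over all components.
Geometric probabilities:
  L_I = 0.10·(1−0.10)^20 = 0.10·0.121577 = 0.0121577
  L_II = 0.29·(1−0.29)^20 = 0.29·0.00105966 = 0.000307302
  L_III = 0.37·(1−0.37)^20 = 0.37·9.70088e-05 = 3.58932e-05
Weight by the priors:
  P(Z=I)·L_I = 0.16 × 0.0121577 = 0.00194523
  P(Z=II)·L_II = 0.45 × 0.000307302 = 0.000138286
  P(Z=III)·L_III = 0.39 × 3.58932e-05 = 1.39984e-05
Sum: 0.00194523 + 0.000138286 + 1.39984e-05 = 0.00209751
P(Intensity II | data) = 0.000138286 / 0.00209751 ≈ 0.0659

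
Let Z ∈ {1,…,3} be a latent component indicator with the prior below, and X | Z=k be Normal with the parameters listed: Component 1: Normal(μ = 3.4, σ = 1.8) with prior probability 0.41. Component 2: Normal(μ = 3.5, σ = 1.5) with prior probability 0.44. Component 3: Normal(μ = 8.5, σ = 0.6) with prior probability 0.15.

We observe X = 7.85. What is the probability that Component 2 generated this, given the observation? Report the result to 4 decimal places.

0.0284

Posterior ∝ prior × likelihood, so P(k | x) ∝ π_k f_k(x); normalise over all components.
Component likelihoods at x = 7.85:
  p_1 = (1/(1.8·√(2π)))·exp(−(7.85−3.4)²/(2·1.8²)) = 0.221635·exp(-3.05594) = 0.0104342
  p_2 = (1/(1.5·√(2π)))·exp(−(7.85−3.5)²/(2·1.5²)) = 0.265962·exp(-4.20500) = 0.00396835
  p_3 = (1/(0.6·√(2π)))·exp(−(7.85−8.5)²/(2·0.6²)) = 0.664904·exp(-0.58681) = 0.369754
Multiply by the mixture weights:
  π_1·p_1 = 0.41 × 0.0104342 = 0.00427802
  π_2·p_2 = 0.44 × 0.00396835 = 0.00174608
  π_3·p_3 = 0.15 × 0.369754 = 0.055463
Marginal: 0.00427802 + 0.00174608 + 0.055463 = 0.0614871
Responsibility of Component 2: 0.00174608 / 0.0614871 ≈ 0.0284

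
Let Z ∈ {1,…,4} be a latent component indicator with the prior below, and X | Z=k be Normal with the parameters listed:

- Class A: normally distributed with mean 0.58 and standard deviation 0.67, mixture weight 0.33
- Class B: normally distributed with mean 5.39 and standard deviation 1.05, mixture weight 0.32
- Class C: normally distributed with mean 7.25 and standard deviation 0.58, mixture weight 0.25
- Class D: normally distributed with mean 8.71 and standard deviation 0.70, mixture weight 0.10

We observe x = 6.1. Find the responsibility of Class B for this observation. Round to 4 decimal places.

0.8003

By Bayes' theorem, P(k | x) = π_k f_k(x) / Σ_j π_j f_j(x).
Evaluate each component's likelihood at the observed value:
  f_A = 1.08475e-15
  f_B = 0.302297
  f_C = 0.0963395
  f_D = 0.00054573
Prior × likelihood for each component:
  π_A·f_A = 0.33 × 1.08475e-15 = 3.57969e-16
  π_B·f_B = 0.32 × 0.302297 = 0.096735
  π_C·f_C = 0.25 × 0.0963395 = 0.0240849
  π_D·f_D = 0.10 × 0.00054573 = 5.4573e-05
Normaliser: 3.57969e-16 + 0.096735 + 0.0240849 + 5.4573e-05 = 0.120874
Responsibility of Class B: 0.096735 / 0.120874 ≈ 0.8003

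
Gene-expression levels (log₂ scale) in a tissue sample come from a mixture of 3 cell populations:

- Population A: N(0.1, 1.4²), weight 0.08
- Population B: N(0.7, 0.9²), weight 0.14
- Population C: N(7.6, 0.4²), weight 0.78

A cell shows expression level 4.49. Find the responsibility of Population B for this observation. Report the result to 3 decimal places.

0.050

P(component k | x) = w_k·f_k(x) / marginal(x), where marginal(x) = Σ_j w_j·f_j(x).
Component likelihoods at x = 4.49:
  f_A = (1/(1.4·√(2π)))·exp(−(4.49−0.1)²/(2·1.4²)) = 0.284959·exp(-4.91635) = 0.00208755
  f_B = (1/(0.9·√(2π)))·exp(−(4.49−0.7)²/(2·0.9²)) = 0.443269·exp(-8.86673) = 6.25023e-05
  f_C = (1/(0.4·√(2π)))·exp(−(4.49−7.6)²/(2·0.4²)) = 0.997356·exp(-30.22531) = 7.45013e-14
Unnormalised posteriors:
  w_A·f_A = 0.08 × 0.00208755 = 0.000167004
  w_B·f_B = 0.14 × 6.25023e-05 = 8.75033e-06
  w_C·f_C = 0.78 × 7.45013e-14 = 5.8111e-14
Marginal: 0.000167004 + 8.75033e-06 + 5.8111e-14 = 0.000175755
P(Population B | x) = 8.75033e-06 / 0.000175755 ≈ 0.050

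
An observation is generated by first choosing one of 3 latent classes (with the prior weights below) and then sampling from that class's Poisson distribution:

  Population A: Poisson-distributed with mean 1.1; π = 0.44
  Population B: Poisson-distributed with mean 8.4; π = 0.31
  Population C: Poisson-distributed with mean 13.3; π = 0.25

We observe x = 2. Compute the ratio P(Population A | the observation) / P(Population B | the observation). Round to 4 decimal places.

Since P(k|x) ∝ P(Z=k) f_k(x), the posterior odds are P(Z=i) f_i(x) / (P(Z=j) f_j(x)).
Poisson probabilities:
  f_A = e^(−1.1)·1.1^2/2! = 0.201387
  f_B = e^(−8.4)·8.4^2/2! = 0.00793332
  f_C = e^(−13.3)·13.3^2/2! = 0.000148101
0.0886103 / 0.00245933 ≈ 36.0303

36.0303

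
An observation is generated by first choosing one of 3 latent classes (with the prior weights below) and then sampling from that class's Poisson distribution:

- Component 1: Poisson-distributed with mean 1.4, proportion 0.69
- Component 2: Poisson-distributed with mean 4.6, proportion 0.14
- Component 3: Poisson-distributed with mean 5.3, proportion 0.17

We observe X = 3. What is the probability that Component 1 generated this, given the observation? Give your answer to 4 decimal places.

0.6394

By Bayes' theorem, P(k | x) = w_k f_k(x) / Σ_j w_j f_j(x).
Evaluate each component's likelihood at the observed value:
  f_1 = 0.112777
  f_2 = 0.163068
  f_3 = 0.123856
Unnormalised posteriors:
  w_1·f_1 = 0.69 × 0.112777 = 0.0778161
  w_2·f_2 = 0.14 × 0.163068 = 0.0228295
  w_3·f_3 = 0.17 × 0.123856 = 0.0210554
Denominator: 0.0778161 + 0.0228295 + 0.0210554 = 0.121701
Responsibility of Component 1: 0.0778161 / 0.121701 ≈ 0.6394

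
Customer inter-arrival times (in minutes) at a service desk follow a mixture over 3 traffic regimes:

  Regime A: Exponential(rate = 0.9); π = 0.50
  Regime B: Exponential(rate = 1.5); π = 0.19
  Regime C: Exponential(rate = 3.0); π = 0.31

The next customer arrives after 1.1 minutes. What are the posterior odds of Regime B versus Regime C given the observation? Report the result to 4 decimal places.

1.5957

Only the two components matter; the odds are (P(Z=i) f_i(x)) / (P(Z=j) f_j(x)).
Exponential densities:
  p_A = 0.334419
  p_B = 0.288075
  p_C = 0.11065
Odds = (0.19/0.31) × (0.288075/0.11065) = 0.612903 × 2.60349 ≈ 1.5957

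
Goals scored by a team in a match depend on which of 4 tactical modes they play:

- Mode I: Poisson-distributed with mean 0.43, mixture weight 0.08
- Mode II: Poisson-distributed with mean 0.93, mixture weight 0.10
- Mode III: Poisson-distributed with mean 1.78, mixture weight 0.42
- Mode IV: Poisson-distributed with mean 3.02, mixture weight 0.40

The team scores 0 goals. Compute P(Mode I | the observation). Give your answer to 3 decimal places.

By Bayes' theorem, P(k | x) = w_k f_k(x) / Σ_j w_j f_j(x).
Component likelihoods at x = 0 goals:
  L_I = 0.650509
  L_II = 0.394554
  L_III = 0.168638
  L_IV = 0.0488012
Prior × likelihood for each component:
  w_I·L_I = 0.08 × 0.650509 = 0.0520407
  w_II·L_II = 0.10 × 0.394554 = 0.0394554
  w_III·L_III = 0.42 × 0.168638 = 0.070828
  w_IV·L_IV = 0.40 × 0.0488012 = 0.0195205
Evidence: 0.0520407 + 0.0394554 + 0.070828 + 0.0195205 = 0.181845
P(Mode I | 0 goals) = 0.0520407 / 0.181845 ≈ 0.286

0.286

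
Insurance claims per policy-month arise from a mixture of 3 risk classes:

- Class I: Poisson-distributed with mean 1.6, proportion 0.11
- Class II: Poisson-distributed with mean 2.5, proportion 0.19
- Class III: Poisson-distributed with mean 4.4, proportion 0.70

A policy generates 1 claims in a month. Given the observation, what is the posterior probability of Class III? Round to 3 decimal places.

0.337

Posterior ∝ prior × likelihood, so P(k | x) ∝ π_k f_k(x); normalise over all components.
Poisson probabilities:
  L_I = e^(−1.6)·1.6^1/1! = 0.323034
  L_II = e^(−2.5)·2.5^1/1! = 0.205212
  L_III = e^(−4.4)·4.4^1/1! = 0.0540203
Prior × likelihood for each component:
  π_I·L_I = 0.11 × 0.323034 = 0.0355338
  π_II·L_II = 0.19 × 0.205212 = 0.0389904
  π_III·L_III = 0.70 × 0.0540203 = 0.0378142
Evidence: 0.0355338 + 0.0389904 + 0.0378142 = 0.112338
So the posterior for Class III is 0.0378142 / 0.112338 ≈ 0.337.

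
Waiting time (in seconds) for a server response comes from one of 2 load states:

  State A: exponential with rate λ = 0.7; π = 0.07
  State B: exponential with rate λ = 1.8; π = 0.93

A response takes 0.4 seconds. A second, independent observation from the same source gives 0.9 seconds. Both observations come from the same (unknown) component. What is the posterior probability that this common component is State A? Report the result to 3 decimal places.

Apply Bayes' rule: the posterior for each component is proportional to its prior times its likelihood at x.
Since both observations come from the same component, the likelihood for component k is f_k(x₁)·f_k(x₂).
  L_A = [0.529049] × [0.372814] = 0.197237
  L_B = [0.876154] × [0.356218] = 0.312102
Unnormalised posteriors:
  π_A·L_A = 0.07 × 0.197237 = 0.0138066
  π_B·L_B = 0.93 × 0.312102 = 0.290254
Normaliser: 0.0138066 + 0.290254 = 0.304061
P(State A | x₁, x₂) ≈ 0.045

0.045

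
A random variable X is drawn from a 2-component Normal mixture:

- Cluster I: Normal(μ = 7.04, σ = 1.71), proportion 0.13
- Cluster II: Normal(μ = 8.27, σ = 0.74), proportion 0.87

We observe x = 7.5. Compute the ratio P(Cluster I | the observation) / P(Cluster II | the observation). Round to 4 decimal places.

Posterior odds = (P(Z=i) f_i(x)) / (P(Z=j) f_j(x)); the normalising sum cancels.
Normal densities:
  L_I = 0.225009
  L_II = 0.313738
Odds = (0.13/0.87) × (0.225009/0.313738) = 0.149425 × 0.717187 ≈ 0.1072

0.1072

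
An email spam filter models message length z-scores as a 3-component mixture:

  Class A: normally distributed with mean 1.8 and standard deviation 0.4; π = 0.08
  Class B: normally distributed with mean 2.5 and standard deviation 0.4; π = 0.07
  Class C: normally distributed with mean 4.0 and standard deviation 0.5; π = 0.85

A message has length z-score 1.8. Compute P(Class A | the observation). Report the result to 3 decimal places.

0.841

By Bayes' theorem, P(k | x) = P(Z=k) f_k(x) / Σ_j P(Z=j) f_j(x).
Evaluate each component's likelihood at the observed value:
  L_A = (1/(0.4·√(2π)))·exp(−(1.8−1.8)²/(2·0.4²)) = 0.997356·exp(-0.00000) = 0.997356
  L_B = (1/(0.4·√(2π)))·exp(−(1.8−2.5)²/(2·0.4²)) = 0.997356·exp(-1.53125) = 0.215693
  L_C = (1/(0.5·√(2π)))·exp(−(1.8−4.0)²/(2·0.5²)) = 0.797885·exp(-9.68000) = 4.98849e-05
Unnormalised posteriors:
  P(Z=A)·L_A = 0.08 × 0.997356 = 0.0797885
  P(Z=B)·L_B = 0.07 × 0.215693 = 0.0150985
  P(Z=C)·L_C = 0.85 × 4.98849e-05 = 4.24022e-05
Evidence: 0.0797885 + 0.0150985 + 4.24022e-05 = 0.0949294
So the posterior for Class A is 0.0797885 / 0.0949294 ≈ 0.841.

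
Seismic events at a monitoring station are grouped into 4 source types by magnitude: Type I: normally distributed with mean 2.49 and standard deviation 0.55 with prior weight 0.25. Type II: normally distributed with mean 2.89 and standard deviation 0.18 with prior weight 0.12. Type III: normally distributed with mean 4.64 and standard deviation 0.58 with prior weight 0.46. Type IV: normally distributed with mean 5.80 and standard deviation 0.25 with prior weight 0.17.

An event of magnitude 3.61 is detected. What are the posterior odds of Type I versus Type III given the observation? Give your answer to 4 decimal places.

Posterior odds = (π_i f_i(x)) / (π_j f_j(x)); the normalising sum cancels.
Component likelihoods at x = 3.61:
  p_I = 0.0912192
  p_II = 0.000743501
  p_III = 0.142124
  p_IV = 3.46427e-17
Posterior odds = (π_I·p_I) / (π_III·p_III) = (0.25·0.0912192) / (0.46·0.142124) = 0.0228048 / 0.0653771 ≈ 0.3488

0.3488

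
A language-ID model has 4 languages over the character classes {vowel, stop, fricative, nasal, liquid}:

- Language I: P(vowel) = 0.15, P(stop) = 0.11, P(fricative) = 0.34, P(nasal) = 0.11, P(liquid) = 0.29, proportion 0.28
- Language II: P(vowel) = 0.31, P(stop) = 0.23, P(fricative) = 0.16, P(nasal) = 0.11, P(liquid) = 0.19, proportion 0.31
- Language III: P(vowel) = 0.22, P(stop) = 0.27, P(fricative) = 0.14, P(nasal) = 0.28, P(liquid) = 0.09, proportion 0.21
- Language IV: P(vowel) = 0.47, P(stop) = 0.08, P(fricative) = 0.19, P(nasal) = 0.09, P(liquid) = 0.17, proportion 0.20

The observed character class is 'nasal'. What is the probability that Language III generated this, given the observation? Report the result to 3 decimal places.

Posterior ∝ prior × likelihood, so P(k | x) ∝ π_k f_k(x); normalise over all components.
Component likelihoods at x = 'nasal':
  L_I = P(nasal | comp) = 0.11
  L_II = P(nasal | comp) = 0.11
  L_III = P(nasal | comp) = 0.28
  L_IV = P(nasal | comp) = 0.09
Multiply by the mixture weights:
  π_I·L_I = 0.28 × 0.11 = 0.0308
  π_II·L_II = 0.31 × 0.11 = 0.0341
  π_III·L_III = 0.21 × 0.28 = 0.0588
  π_IV·L_IV = 0.20 × 0.09 = 0.018
Marginal: 0.0308 + 0.0341 + 0.0588 + 0.018 = 0.1417
Responsibility of Language III: 0.0588 / 0.1417 ≈ 0.415

0.415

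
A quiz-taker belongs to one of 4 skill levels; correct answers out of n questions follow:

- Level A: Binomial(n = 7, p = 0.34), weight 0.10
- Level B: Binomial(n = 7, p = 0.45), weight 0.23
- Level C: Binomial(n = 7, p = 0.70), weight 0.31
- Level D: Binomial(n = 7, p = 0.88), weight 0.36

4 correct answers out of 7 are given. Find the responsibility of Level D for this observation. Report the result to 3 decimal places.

0.086

The responsibility of component k is w_k f_k(x) divided by Σ_j w_j f_j(x).
Binomial probabilities:
  p_A = 0.134467
  p_B = 0.238785
  p_C = 0.226895
  p_D = 0.0362696
Weight by the priors:
  w_A·p_A = 0.10 × 0.134467 = 0.0134467
  w_B·p_B = 0.23 × 0.238785 = 0.0549204
  w_C·p_C = 0.31 × 0.226895 = 0.0703373
  w_D·p_D = 0.36 × 0.0362696 = 0.013057
Normaliser: 0.0134467 + 0.0549204 + 0.0703373 + 0.013057 = 0.151761
Responsibility of Level D: 0.013057 / 0.151761 ≈ 0.086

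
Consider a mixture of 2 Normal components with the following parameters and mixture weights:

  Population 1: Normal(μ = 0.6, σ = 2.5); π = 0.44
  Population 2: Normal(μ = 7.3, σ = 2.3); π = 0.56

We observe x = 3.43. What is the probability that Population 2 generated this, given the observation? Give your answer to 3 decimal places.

P(component k | x) = π_k·f_k(x) / marginal(x), where marginal(x) = Σ_j π_j·f_j(x).
Component likelihoods at x = 3.43:
  f_1 = (1/(2.5·√(2π)))·exp(−(3.43−0.6)²/(2·2.5²)) = 0.159577·exp(-0.64071) = 0.0840838
  f_2 = (1/(2.3·√(2π)))·exp(−(3.43−7.3)²/(2·2.3²)) = 0.173453·exp(-1.41559) = 0.0421115
Unnormalised posteriors:
  π_1·f_1 = 0.44 × 0.0840838 = 0.0369969
  π_2·f_2 = 0.56 × 0.0421115 = 0.0235825
Evidence: 0.0369969 + 0.0235825 = 0.0605793
So the posterior for Population 2 is 0.0235825 / 0.0605793 ≈ 0.389.

0.389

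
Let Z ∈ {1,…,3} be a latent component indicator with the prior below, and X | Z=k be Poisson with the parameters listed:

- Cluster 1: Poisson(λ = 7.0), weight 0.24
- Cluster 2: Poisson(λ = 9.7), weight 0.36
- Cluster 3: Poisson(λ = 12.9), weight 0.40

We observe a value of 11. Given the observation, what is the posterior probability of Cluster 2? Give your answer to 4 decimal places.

0.4317

P(component k | x) = π_k·f_k(x) / marginal(x), where marginal(x) = Σ_j π_j·f_j(x).
Component likelihoods at x = 11:
  p_1 = e^(−7.0)·7.0^11/11! = 0.0451712
  p_2 = e^(−9.7)·9.7^11/11! = 0.109819
  p_3 = e^(−12.9)·12.9^11/11! = 0.103023
Unnormalised posteriors:
  π_1·p_1 = 0.24 × 0.0451712 = 0.0108411
  π_2·p_2 = 0.36 × 0.109819 = 0.0395348
  π_3·p_3 = 0.40 × 0.103023 = 0.041209
Marginal: 0.0108411 + 0.0395348 + 0.041209 = 0.0915849
So the posterior for Cluster 2 is 0.0395348 / 0.0915849 ≈ 0.4317.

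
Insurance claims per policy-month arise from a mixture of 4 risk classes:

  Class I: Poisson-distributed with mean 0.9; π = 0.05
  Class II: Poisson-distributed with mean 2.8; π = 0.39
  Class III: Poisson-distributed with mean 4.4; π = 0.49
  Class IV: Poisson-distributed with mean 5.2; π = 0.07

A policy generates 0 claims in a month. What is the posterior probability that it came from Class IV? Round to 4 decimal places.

The responsibility of component k is w_k f_k(x) divided by Σ_j w_j f_j(x).
Evaluate each component's likelihood at the observed value:
  L_I = e^(−0.9)·0.9^0/0! = 0.40657
  L_II = e^(−2.8)·2.8^0/0! = 0.0608101
  L_III = e^(−4.4)·4.4^0/0! = 0.0122773
  L_IV = e^(−5.2)·5.2^0/0! = 0.00551656
Multiply by the mixture weights:
  w_I·L_I = 0.05 × 0.40657 = 0.0203285
  w_II·L_II = 0.39 × 0.0608101 = 0.0237159
  w_III·L_III = 0.49 × 0.0122773 = 0.0060159
  w_IV·L_IV = 0.07 × 0.00551656 = 0.00038616
Marginal: 0.0203285 + 0.0237159 + 0.0060159 + 0.00038616 = 0.0504465
P(Class IV | x) = 0.00038616 / 0.0504465 ≈ 0.0077

0.0077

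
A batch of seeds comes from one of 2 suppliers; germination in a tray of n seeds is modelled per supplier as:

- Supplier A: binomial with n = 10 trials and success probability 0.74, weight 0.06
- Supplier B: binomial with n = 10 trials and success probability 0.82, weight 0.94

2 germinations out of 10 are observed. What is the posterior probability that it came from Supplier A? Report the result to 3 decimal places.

By Bayes' theorem, P(k | x) = π_k f_k(x) / Σ_j π_j f_j(x).
Evaluate each component's likelihood at the observed value:
  f_A = C(10,2)·0.74^2·0.26^8 = 45·0.5476·2.08827e-05 = 0.000514592
  f_B = C(10,2)·0.82^2·0.18^8 = 45·0.6724·1.102e-06 = 3.33442e-05
Unnormalised posteriors:
  π_A·f_A = 0.06 × 0.000514592 = 3.08755e-05
  π_B·f_B = 0.94 × 3.33442e-05 = 3.13435e-05
Evidence: 3.08755e-05 + 3.13435e-05 = 6.2219e-05
So the posterior for Supplier A is 3.08755e-05 / 6.2219e-05 ≈ 0.496.

0.496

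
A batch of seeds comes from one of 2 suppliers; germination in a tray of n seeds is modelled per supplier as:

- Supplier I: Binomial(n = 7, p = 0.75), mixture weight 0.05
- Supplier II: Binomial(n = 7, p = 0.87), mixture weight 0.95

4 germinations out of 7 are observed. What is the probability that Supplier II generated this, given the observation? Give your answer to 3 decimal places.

By Bayes' theorem, P(k | x) = π_k f_k(x) / Σ_j π_j f_j(x).
Evaluate each component's likelihood at the observed value:
  p_I = 0.173035
  p_II = 0.044053
Weight by the priors:
  π_I·p_I = 0.05 × 0.173035 = 0.00865173
  π_II·p_II = 0.95 × 0.044053 = 0.0418503
Sum: 0.00865173 + 0.0418503 = 0.050502
P(Supplier II | data) ≈ 0.829

0.829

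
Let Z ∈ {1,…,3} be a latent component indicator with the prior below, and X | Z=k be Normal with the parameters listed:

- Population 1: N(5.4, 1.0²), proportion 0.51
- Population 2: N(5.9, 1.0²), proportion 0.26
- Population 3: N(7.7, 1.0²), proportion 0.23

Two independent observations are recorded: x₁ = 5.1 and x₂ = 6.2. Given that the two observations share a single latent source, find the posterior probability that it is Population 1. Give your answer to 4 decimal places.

P(component k | x) = P(Z=k)·f_k(x) / marginal(x), where marginal(x) = Σ_j P(Z=j)·f_j(x).
Since both observations come from the same component, the likelihood for component k is f_k(x₁)·f_k(x₂).
  p_1 = [0.381388] × [0.289692] = 0.110485
  p_2 = [0.289692] × [0.381388] = 0.110485
  p_3 = [0.013583] × [0.129518] = 0.00175923
Multiply by the mixture weights:
  P(Z=1)·p_1 = 0.51 × 0.110485 = 0.0563473
  P(Z=2)·p_2 = 0.26 × 0.110485 = 0.0287261
  P(Z=3)·p_3 = 0.23 × 0.00175923 = 0.000404624
Evidence: 0.0563473 + 0.0287261 + 0.000404624 = 0.0854779
Responsibility of Population 1: 0.0563473 / 0.0854779 ≈ 0.6592

0.6592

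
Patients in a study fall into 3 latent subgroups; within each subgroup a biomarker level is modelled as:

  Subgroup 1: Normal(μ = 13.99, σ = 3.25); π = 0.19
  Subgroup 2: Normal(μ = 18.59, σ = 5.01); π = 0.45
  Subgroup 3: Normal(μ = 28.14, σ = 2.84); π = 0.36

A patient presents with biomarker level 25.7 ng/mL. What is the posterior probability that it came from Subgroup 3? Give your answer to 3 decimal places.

0.727

By Bayes' theorem, P(k | x) = π_k f_k(x) / Σ_j π_j f_j(x).
Component likelihoods at x = 25.7 ng/mL:
  L_1 = 0.000186203
  L_2 = 0.0290893
  L_3 = 0.0971192
Weight by the priors:
  π_1·L_1 = 0.19 × 0.000186203 = 3.53785e-05
  π_2·L_2 = 0.45 × 0.0290893 = 0.0130902
  π_3·L_3 = 0.36 × 0.0971192 = 0.0349629
Denominator: 3.53785e-05 + 0.0130902 + 0.0349629 = 0.0480885
P(Subgroup 3 | the observation) ≈ 0.727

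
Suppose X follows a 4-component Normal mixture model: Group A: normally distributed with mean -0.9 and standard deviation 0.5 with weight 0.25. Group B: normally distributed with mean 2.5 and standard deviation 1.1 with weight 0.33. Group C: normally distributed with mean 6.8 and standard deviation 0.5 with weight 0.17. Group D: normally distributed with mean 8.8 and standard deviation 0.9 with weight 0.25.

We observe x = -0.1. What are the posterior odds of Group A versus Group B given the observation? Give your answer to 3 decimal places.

7.570

Only the two components matter; the odds are (π_i f_i(x)) / (π_j f_j(x)).
Component likelihoods at x = -0.1:
  p_A = 0.221842
  p_B = 0.0222006
  p_C = 3.53524e-42
  p_D = 2.58114e-22
Odds = (0.25/0.33) × (0.221842/0.0222006) = 0.757576 × 9.99261 ≈ 7.570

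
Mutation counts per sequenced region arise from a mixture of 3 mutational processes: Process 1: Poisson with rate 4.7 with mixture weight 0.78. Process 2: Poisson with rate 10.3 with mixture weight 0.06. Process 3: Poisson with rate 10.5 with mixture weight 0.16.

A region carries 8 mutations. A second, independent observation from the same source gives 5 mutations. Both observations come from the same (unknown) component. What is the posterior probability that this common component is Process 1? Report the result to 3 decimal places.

The responsibility of component k is π_k f_k(x) divided by Σ_j π_j f_j(x).
Since both observations come from the same component, the likelihood for component k is f_k(x₁)·f_k(x₂).
  f_1 = [0.0537129] × [0.17383] = 0.00933689
  f_2 = [0.105668] × [0.0324916] = 0.00343333
  f_3 = [0.100902] × [0.0292869] = 0.00295512
Multiply by the mixture weights:
  π_1·f_1 = 0.78 × 0.00933689 = 0.00728277
  π_2·f_2 = 0.06 × 0.00343333 = 0.000206
  π_3·f_3 = 0.16 × 0.00295512 = 0.000472819
Evidence: 0.00728277 + 0.000206 + 0.000472819 = 0.00796159
P(Process 1 | x₁, x₂) = 0.00728277 / 0.00796159 ≈ 0.915

0.915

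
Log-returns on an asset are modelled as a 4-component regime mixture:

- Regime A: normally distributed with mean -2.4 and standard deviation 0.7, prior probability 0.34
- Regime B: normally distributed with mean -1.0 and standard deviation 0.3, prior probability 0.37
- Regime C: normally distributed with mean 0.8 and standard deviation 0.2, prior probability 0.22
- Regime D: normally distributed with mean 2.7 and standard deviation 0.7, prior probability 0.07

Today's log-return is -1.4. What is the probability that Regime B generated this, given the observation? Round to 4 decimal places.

0.7433

By Bayes' theorem, P(k | x) = w_k f_k(x) / Σ_j w_j f_j(x).
Normal densities:
  L_A = (1/(0.7·√(2π)))·exp(−(-1.4−-2.4)²/(2·0.7²)) = 0.569918·exp(-1.02041) = 0.205426
  L_B = (1/(0.3·√(2π)))·exp(−(-1.4−-1.0)²/(2·0.3²)) = 1.329808·exp(-0.88889) = 0.5467
  L_C = (1/(0.2·√(2π)))·exp(−(-1.4−0.8)²/(2·0.2²)) = 1.994711·exp(-60.50000) = 1.05941e-26
  L_D = (1/(0.7·√(2π)))·exp(−(-1.4−2.7)²/(2·0.7²)) = 0.569918·exp(-17.15306) = 2.02457e-08
Prior × likelihood for each component:
  w_A·L_A = 0.34 × 0.205426 = 0.0698447
  w_B·L_B = 0.37 × 0.5467 = 0.202279
  w_C·L_C = 0.22 × 1.05941e-26 = 2.3307e-27
  w_D·L_D = 0.07 × 2.02457e-08 = 1.4172e-09
Denominator: 0.0698447 + 0.202279 + 2.3307e-27 + 1.4172e-09 = 0.272124
P(Regime B | data) = 0.202279 / 0.272124 ≈ 0.7433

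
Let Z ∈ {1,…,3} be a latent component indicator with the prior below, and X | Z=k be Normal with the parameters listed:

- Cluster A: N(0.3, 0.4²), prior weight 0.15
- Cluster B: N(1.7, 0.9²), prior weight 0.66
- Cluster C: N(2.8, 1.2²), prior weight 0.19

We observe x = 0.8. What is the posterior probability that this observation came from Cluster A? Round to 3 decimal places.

0.262

The responsibility of component k is P(Z=k) f_k(x) divided by Σ_j P(Z=j) f_j(x).
Evaluate each component's likelihood at the observed value:
  p_A = 0.456623
  p_B = 0.268856
  p_C = 0.0828976
Prior × likelihood for each component:
  P(Z=A)·p_A = 0.15 × 0.456623 = 0.0684934
  P(Z=B)·p_B = 0.66 × 0.268856 = 0.177445
  P(Z=C)·p_C = 0.19 × 0.0828976 = 0.0157505
Marginal: 0.0684934 + 0.177445 + 0.0157505 = 0.261689
P(Cluster A | x) = 0.0684934 / 0.261689 ≈ 0.262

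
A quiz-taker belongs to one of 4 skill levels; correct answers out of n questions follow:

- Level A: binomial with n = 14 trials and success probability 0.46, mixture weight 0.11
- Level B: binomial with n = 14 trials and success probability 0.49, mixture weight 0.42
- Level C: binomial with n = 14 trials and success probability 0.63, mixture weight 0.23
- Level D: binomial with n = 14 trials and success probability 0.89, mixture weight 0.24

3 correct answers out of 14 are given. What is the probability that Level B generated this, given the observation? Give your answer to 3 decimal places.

0.694

Posterior ∝ prior × likelihood, so P(k | x) ∝ π_k f_k(x); normalise over all components.
Binomial probabilities:
  L_A = C(14,3)·0.46^3·0.54^11 = 364·0.097336·0.0011385 = 0.0403372
  L_B = C(14,3)·0.49^3·0.51^11 = 364·0.117649·0.000607116 = 0.0259993
  L_C = C(14,3)·0.63^3·0.37^11 = 364·0.250047·1.77918e-05 = 0.00161935
  L_D = C(14,3)·0.89^3·0.11^11 = 364·0.704969·2.85312e-11 = 7.32135e-09
Unnormalised posteriors:
  π_A·L_A = 0.11 × 0.0403372 = 0.0044371
  π_B·L_B = 0.42 × 0.0259993 = 0.0109197
  π_C·L_C = 0.23 × 0.00161935 = 0.000372452
  π_D·L_D = 0.24 × 7.32135e-09 = 1.75712e-09
Denominator: 0.0044371 + 0.0109197 + 0.000372452 + 1.75712e-09 = 0.0157293
P(Level B | x) ≈ 0.694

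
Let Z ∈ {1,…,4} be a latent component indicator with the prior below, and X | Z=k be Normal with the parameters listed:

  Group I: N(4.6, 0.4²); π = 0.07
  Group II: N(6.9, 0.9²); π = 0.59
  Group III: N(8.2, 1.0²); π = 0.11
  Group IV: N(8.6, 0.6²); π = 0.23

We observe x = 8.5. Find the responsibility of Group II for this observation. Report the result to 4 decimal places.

0.2184

Apply Bayes' rule: the posterior for each component is proportional to its prior times its likelihood at x.
Component likelihoods at x = 8.5:
  L_I = 2.27138e-21
  L_II = 0.0912799
  L_III = 0.381388
  L_IV = 0.655733
Prior × likelihood for each component:
  π_I·L_I = 0.07 × 2.27138e-21 = 1.58997e-22
  π_II·L_II = 0.59 × 0.0912799 = 0.0538551
  π_III·L_III = 0.11 × 0.381388 = 0.0419527
  π_IV·L_IV = 0.23 × 0.655733 = 0.150819
Evidence: 1.58997e-22 + 0.0538551 + 0.0419527 + 0.150819 = 0.246626
P(Group II | the observation) = 0.0538551 / 0.246626 ≈ 0.2184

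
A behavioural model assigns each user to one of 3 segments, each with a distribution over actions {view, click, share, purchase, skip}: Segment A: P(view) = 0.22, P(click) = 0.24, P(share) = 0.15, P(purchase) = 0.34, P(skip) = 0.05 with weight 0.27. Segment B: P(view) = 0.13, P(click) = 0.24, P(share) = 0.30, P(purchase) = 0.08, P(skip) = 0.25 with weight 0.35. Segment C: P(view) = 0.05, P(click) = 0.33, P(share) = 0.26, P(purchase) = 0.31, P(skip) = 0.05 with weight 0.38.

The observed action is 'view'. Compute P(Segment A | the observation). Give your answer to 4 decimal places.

Posterior ∝ prior × likelihood, so P(k | x) ∝ P(Z=k) f_k(x); normalise over all components.
Evaluate each component's likelihood at the observed value:
  p_A = P(view | comp) = 0.22
  p_B = P(view | comp) = 0.13
  p_C = P(view | comp) = 0.05
Unnormalised posteriors:
  P(Z=A)·p_A = 0.27 × 0.22 = 0.0594
  P(Z=B)·p_B = 0.35 × 0.13 = 0.0455
  P(Z=C)·p_C = 0.38 × 0.05 = 0.019
Denominator: 0.0594 + 0.0455 + 0.019 = 0.1239
So the posterior for Segment A is 0.0594 / 0.1239 ≈ 0.4794.

0.4794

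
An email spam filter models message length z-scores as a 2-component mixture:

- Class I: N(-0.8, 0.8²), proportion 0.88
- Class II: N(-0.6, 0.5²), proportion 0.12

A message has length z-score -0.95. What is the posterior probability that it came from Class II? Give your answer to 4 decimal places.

0.1481

Posterior ∝ prior × likelihood, so P(k | x) ∝ w_k f_k(x); normalise over all components.
Evaluate each component's likelihood at the observed value:
  p_I = (1/(0.8·√(2π)))·exp(−(-0.95−-0.8)²/(2·0.8²)) = 0.498678·exp(-0.01758) = 0.489989
  p_II = (1/(0.5·√(2π)))·exp(−(-0.95−-0.6)²/(2·0.5²)) = 0.797885·exp(-0.24500) = 0.624508
Prior × likelihood for each component:
  w_I·p_I = 0.88 × 0.489989 = 0.43119
  w_II·p_II = 0.12 × 0.624508 = 0.0749409
Sum: 0.43119 + 0.0749409 = 0.506131
So the posterior for Class II is 0.0749409 / 0.506131 ≈ 0.1481.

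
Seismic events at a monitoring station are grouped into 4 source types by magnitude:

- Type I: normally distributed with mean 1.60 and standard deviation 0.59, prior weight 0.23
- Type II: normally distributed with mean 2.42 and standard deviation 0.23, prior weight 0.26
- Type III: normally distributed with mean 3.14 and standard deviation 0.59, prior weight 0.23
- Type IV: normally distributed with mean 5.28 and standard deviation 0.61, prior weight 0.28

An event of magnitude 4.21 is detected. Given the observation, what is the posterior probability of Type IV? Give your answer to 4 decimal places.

Posterior ∝ prior × likelihood, so P(k | x) ∝ P(Z=k) f_k(x); normalise over all components.
Normal densities:
  p_I = (1/(0.59·√(2π)))·exp(−(4.21−1.60)²/(2·0.59²)) = 0.676173·exp(-9.78469) = 3.80734e-05
  p_II = (1/(0.23·√(2π)))·exp(−(4.21−2.42)²/(2·0.23²)) = 1.734532·exp(-30.28450) = 1.22121e-13
  p_III = (1/(0.59·√(2π)))·exp(−(4.21−3.14)²/(2·0.59²)) = 0.676173·exp(-1.64450) = 0.130575
  p_IV = (1/(0.61·√(2π)))·exp(−(4.21−5.28)²/(2·0.61²)) = 0.654004·exp(-1.53843) = 0.140426
Multiply by the mixture weights:
  P(Z=I)·p_I = 0.23 × 3.80734e-05 = 8.75689e-06
  P(Z=II)·p_II = 0.26 × 1.22121e-13 = 3.17515e-14
  P(Z=III)·p_III = 0.23 × 0.130575 = 0.0300323
  P(Z=IV)·p_IV = 0.28 × 0.140426 = 0.0393194
Marginal: 8.75689e-06 + 3.17515e-14 + 0.0300323 + 0.0393194 = 0.0693605
Responsibility of Type IV: 0.0393194 / 0.0693605 ≈ 0.5669

0.5669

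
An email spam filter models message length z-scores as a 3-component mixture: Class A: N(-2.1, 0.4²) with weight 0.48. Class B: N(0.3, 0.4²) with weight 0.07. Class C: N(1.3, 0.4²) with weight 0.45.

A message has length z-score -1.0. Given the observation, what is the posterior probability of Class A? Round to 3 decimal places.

0.968

By Bayes' theorem, P(k | x) = π_k f_k(x) / Σ_j π_j f_j(x).
Evaluate each component's likelihood at the observed value:
  f_A = 0.0227339
  f_B = 0.00507262
  f_C = 6.59811e-08
Unnormalised posteriors:
  π_A·f_A = 0.48 × 0.0227339 = 0.0109123
  π_B·f_B = 0.07 × 0.00507262 = 0.000355083
  π_C·f_C = 0.45 × 6.59811e-08 = 2.96915e-08
Normaliser: 0.0109123 + 0.000355083 + 2.96915e-08 = 0.0112674
P(Class A | data) = 0.0109123 / 0.0112674 ≈ 0.968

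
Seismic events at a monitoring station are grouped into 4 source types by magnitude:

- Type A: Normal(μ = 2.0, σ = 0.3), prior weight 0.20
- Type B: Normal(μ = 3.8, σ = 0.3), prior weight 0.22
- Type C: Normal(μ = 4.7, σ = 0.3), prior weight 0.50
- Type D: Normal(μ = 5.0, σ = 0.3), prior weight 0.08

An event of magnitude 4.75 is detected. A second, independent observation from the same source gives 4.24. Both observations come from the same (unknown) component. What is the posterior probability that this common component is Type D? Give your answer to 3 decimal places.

Apply Bayes' rule: the posterior for each component is proportional to its prior times its likelihood at x.
Since both observations come from the same component, the likelihood for component k is f_k(x₁)·f_k(x₂).
  f_A = [(1/(0.3·√(2π)))·exp(−(4.75−2.0)²/(2·0.3²)) = 1.329808·exp(-42.01389) = 7.5403e-19] × [1.04133e-12] = 7.85195e-31
  f_B = [(1/(0.3·√(2π)))·exp(−(4.75−3.8)²/(2·0.3²)) = 1.329808·exp(-5.01389) = 0.00883659] × [0.453608] = 0.00400835
  f_C = [(1/(0.3·√(2π)))·exp(−(4.75−4.7)²/(2·0.3²)) = 1.329808·exp(-0.01389) = 1.31147] × [0.410442] = 0.53828
  f_D = [(1/(0.3·√(2π)))·exp(−(4.75−5.0)²/(2·0.3²)) = 1.329808·exp(-0.34722) = 0.939706] × [0.0537262] = 0.0504868
Multiply by the mixture weights:
  P(Z=A)·f_A = 0.20 × 7.85195e-31 = 1.57039e-31
  P(Z=B)·f_B = 0.22 × 0.00400835 = 0.000881837
  P(Z=C)·f_C = 0.50 × 0.53828 = 0.26914
  P(Z=D)·f_D = 0.08 × 0.0504868 = 0.00403895
Sum: 1.57039e-31 + 0.000881837 + 0.26914 + 0.00403895 = 0.274061
Responsibility of Type D: 0.00403895 / 0.274061 ≈ 0.015

0.015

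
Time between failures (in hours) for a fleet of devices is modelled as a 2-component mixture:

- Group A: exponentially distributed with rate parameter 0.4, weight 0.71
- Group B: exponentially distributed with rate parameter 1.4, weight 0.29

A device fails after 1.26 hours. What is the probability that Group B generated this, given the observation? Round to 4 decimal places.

0.2885

Posterior ∝ prior × likelihood, so P(k | x) ∝ π_k f_k(x); normalise over all components.
Evaluate each component's likelihood at the observed value:
  L_A = 0.241644
  L_B = 0.239901
Unnormalised posteriors:
  π_A·L_A = 0.71 × 0.241644 = 0.171567
  π_B·L_B = 0.29 × 0.239901 = 0.0695714
Denominator: 0.171567 + 0.0695714 = 0.241138
P(Group B | data) ≈ 0.2885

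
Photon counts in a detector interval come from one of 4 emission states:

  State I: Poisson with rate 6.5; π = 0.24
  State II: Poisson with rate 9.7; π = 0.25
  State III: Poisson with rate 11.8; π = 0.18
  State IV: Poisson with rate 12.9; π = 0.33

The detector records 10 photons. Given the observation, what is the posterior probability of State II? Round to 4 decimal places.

0.3348

Apply Bayes' rule: the posterior for each component is proportional to its prior times its likelihood at x.
Poisson probabilities:
  p_I = 0.0557772
  p_II = 0.124537
  p_III = 0.108239
  p_IV = 0.0878487
Multiply by the mixture weights:
  π_I·p_I = 0.24 × 0.0557772 = 0.0133865
  π_II·p_II = 0.25 × 0.124537 = 0.0311342
  π_III·p_III = 0.18 × 0.108239 = 0.0194829
  π_IV·p_IV = 0.33 × 0.0878487 = 0.0289901
Evidence: 0.0133865 + 0.0311342 + 0.0194829 + 0.0289901 = 0.0929937
P(State II | 10 photons) = 0.0311342 / 0.0929937 ≈ 0.3348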